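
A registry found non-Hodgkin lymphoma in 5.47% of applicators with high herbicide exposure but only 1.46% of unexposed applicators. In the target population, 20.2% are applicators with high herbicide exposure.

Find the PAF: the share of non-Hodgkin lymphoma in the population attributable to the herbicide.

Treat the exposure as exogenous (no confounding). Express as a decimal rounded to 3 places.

p₁ = 0.0547, p₀ = 0.0146.
Overall risk P(Y=1) = π·p₁ + (1−π)·p₀ = 0.202×0.0547 + 0.798×0.0146 = 0.0227.
Under exogeneity, PAF = [P(Y=1) − p₀] / P(Y=1).
PAF = (0.0227 − 0.0146) / 0.0227 ≈ 0.3568

PAF ≈ 0.357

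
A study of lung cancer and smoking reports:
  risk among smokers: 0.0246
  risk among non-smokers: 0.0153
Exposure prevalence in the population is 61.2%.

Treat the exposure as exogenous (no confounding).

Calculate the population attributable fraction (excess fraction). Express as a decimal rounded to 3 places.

PAF ≈ 0.271

Let p₁ = 0.0246, p₀ = 0.0153.
Overall risk P(Y=1) = π·p₁ + (1−π)·p₀ = 0.612×0.0246 + 0.388×0.0153 = 0.020992.
Under exogeneity, PAF = [P(Y=1) − p₀] / P(Y=1).
PAF = (0.020992 − 0.0153) / 0.020992 ≈ 0.2711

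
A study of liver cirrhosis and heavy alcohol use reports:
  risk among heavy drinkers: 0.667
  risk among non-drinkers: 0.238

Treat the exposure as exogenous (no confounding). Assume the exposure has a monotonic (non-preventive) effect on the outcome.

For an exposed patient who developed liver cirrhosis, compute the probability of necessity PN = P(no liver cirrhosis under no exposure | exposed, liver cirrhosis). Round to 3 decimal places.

Let p₁ = 0.667, p₀ = 0.238.
Under exogeneity and monotonicity, PN = (p₁ − p₀) / p₁.
PN = (0.667 − 0.238) / 0.667 = 0.429 / 0.667 ≈ 0.6432

PN ≈ 0.643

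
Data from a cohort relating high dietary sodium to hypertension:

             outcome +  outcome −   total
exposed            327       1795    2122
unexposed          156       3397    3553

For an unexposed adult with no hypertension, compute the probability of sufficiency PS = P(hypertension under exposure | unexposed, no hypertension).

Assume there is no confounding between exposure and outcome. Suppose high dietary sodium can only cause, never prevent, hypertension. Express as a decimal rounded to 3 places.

PS ≈ 0.115

p₁ = P(outcome | exposed) = 327/2122 = 0.1541
p₀ = P(outcome | unexposed) = 156/3553 = 0.043907
Under exogeneity and monotonicity, PS = (p₁ − p₀)/(1 − p₀).
PS = (0.1541 − 0.043907) / 0.95609 ≈ 0.1153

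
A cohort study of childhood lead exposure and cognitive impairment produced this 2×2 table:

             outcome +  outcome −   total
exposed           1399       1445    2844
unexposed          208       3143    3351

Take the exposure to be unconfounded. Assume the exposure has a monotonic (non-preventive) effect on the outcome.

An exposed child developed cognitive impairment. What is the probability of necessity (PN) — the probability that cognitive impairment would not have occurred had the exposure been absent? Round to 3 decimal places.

PN ≈ 0.874

p₁ = P(outcome | exposed) = 1399/2844 = 0.49191
p₀ = P(outcome | unexposed) = 208/3351 = 0.062071
Under exogeneity and monotonicity, PN = (p₁ − p₀)/p₁.
PN = (0.49191 − 0.062071) / 0.49191 ≈ 0.8738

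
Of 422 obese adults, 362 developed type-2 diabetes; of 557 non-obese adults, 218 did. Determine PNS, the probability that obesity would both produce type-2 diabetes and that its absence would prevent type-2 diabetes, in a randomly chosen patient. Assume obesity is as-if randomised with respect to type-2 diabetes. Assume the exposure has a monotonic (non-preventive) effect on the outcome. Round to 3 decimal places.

PNS ≈ 0.466

p₁ = P(outcome | exposed) = 362/422 = 0.85782
p₀ = P(outcome | unexposed) = 218/557 = 0.39138
Under exogeneity and monotonicity, PNS = p₁ − p₀.
PNS = 0.85782 − 0.39138 = 0.46644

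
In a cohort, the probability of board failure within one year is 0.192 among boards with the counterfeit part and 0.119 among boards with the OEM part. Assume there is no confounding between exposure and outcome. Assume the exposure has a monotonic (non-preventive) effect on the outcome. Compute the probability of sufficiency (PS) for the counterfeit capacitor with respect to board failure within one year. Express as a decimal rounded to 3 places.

Let p₁ = 0.192, p₀ = 0.119.
Under exogeneity and monotonicity, PS = (p₁ − p₀) / (1 − p₀).
PS = (0.192 − 0.119) / (1 − 0.119) = 0.073 / 0.881 ≈ 0.0829

PS ≈ 0.083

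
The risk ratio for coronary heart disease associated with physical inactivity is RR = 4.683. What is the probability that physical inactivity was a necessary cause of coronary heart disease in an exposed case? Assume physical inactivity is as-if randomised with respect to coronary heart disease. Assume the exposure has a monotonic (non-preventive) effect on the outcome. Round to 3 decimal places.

PN ≈ 0.786

Under exogeneity and monotonicity, PN = (RR − 1) / RR = 1 − 1/RR.
PN = (4.683 − 1) / 4.683 = 3.683 / 4.683 ≈ 0.7865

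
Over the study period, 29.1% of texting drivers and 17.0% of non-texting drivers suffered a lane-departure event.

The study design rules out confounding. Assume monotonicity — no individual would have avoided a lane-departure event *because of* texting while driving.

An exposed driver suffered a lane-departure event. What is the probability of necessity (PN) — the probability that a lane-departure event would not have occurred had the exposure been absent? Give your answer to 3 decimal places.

p₁ = 0.291, p₀ = 0.17.
Under exogeneity and monotonicity, PN = (p₁ − p₀) / p₁.
PN = (0.291 − 0.17) / 0.291 = 0.121 / 0.291 ≈ 0.4158

PN ≈ 0.416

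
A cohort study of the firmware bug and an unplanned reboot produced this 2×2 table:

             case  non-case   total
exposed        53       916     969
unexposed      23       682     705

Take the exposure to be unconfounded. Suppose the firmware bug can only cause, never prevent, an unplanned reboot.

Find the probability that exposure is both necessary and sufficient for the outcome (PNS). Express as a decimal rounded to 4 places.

p₁ = P(outcome | exposed) = 53/969 = 0.054696
p₀ = P(outcome | unexposed) = 23/705 = 0.032624
Under exogeneity and monotonicity, PNS = p₁ − p₀.
PNS = 0.054696 − 0.032624 = 0.022071

PNS ≈ 0.0221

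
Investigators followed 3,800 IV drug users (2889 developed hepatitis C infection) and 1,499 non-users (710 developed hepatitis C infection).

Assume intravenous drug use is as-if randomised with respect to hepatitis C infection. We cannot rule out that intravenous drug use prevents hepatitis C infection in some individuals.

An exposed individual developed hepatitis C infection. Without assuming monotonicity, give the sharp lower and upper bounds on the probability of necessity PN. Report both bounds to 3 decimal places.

0.377 ≤ PN ≤ 0.692

p₁ = P(outcome | exposed) = 2889/3800 = 0.76026
p₀ = P(outcome | unexposed) = 710/1499 = 0.47365
Under exogeneity alone the bounds on PN are max{0,(p₁−p₀)/p₁} ≤ PN ≤ min{1,(1−p₀)/p₁}.
  lower = (p₁ − p₀)/p₁ = 0.28661 / 0.76026 ≈ 0.3770
  upper = min{1, (1 − p₀)/p₁} = 0.52635 / 0.76026 ≈ 0.6923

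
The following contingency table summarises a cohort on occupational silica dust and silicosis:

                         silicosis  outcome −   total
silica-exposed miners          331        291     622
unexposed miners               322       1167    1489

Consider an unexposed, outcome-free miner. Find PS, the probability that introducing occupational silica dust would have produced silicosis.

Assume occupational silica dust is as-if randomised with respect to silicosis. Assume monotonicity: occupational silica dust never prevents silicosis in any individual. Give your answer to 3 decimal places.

p₁ = P(outcome | exposed) = 331/622 = 0.53215
p₀ = P(outcome | unexposed) = 322/1489 = 0.21625
Under exogeneity and monotonicity, PS = (p₁ − p₀) / (1 − p₀).
PS = (0.53215 − 0.21625) / (1 − 0.21625) = 0.3159 / 0.78375 ≈ 0.4031

PS ≈ 0.403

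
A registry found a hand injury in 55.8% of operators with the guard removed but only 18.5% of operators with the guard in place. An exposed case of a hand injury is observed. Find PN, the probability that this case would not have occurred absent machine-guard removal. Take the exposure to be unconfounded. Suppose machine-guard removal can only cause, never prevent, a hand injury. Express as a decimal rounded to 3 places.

PN ≈ 0.668

p₁ = 0.558, p₀ = 0.185.
Under exogeneity and monotonicity, PN = (p₁ − p₀) / p₁.
PN = (0.558 − 0.185) / 0.558 = 0.373 / 0.558 ≈ 0.6685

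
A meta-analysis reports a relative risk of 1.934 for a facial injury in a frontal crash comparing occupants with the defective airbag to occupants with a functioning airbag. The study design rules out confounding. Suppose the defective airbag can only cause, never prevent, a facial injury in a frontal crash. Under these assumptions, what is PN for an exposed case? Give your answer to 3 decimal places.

Under exogeneity and monotonicity, PN = (RR − 1) / RR = 1 − 1/RR.
PN = (1.934 − 1) / 1.934 = 0.934 / 1.934 ≈ 0.4829

PN ≈ 0.483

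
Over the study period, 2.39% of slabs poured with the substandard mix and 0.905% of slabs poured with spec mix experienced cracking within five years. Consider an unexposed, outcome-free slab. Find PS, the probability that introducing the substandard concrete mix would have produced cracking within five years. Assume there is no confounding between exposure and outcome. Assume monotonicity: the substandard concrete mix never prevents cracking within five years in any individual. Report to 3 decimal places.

PS ≈ 0.015

p₁ = 0.0239, p₀ = 0.00905.
Under exogeneity and monotonicity, PS = (p₁ − p₀) / (1 − p₀).
PS = (0.0239 − 0.00905) / (1 − 0.00905) = 0.01485 / 0.99095 ≈ 0.0150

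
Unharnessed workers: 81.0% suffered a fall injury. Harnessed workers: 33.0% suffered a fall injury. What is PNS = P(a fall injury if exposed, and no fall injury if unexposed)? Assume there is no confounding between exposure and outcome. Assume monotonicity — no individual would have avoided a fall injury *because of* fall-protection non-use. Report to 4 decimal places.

PNS ≈ 0.4800

p₁ = 0.81, p₀ = 0.33.
Under exogeneity and monotonicity, PNS = p₁ − p₀.
PNS = 0.81 − 0.33 = 0.48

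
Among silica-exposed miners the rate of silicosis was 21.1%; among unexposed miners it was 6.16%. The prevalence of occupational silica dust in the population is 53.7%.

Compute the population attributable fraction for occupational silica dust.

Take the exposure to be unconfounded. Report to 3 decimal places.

PAF ≈ 0.566

p₁ = 0.211, p₀ = 0.0616.
Overall risk P(Y=1) = π·p₁ + (1−π)·p₀ = 0.537×0.211 + 0.463×0.0616 = 0.14183.
Under exogeneity, PAF = [P(Y=1) − p₀] / P(Y=1).
PAF = (0.14183 − 0.0616) / 0.14183 ≈ 0.5657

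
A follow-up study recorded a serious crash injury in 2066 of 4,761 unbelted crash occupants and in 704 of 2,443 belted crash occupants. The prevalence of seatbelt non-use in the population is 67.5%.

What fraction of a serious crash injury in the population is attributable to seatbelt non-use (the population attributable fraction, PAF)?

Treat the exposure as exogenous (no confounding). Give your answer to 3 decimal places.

PAF ≈ 0.255

p₁ = P(outcome | exposed) = 2066/4761 = 0.43394
p₀ = P(outcome | unexposed) = 704/2443 = 0.28817
Overall risk P(Y=1) = π·p₁ + (1−π)·p₀ = 0.675×0.43394 + 0.325×0.28817 = 0.38657.
Under exogeneity, PAF = [P(Y=1) − p₀] / P(Y=1).
PAF = (0.38657 − 0.28817) / 0.38657 ≈ 0.2545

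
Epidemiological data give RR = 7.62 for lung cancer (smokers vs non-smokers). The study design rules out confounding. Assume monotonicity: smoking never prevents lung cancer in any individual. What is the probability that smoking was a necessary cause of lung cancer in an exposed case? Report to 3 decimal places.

Under exogeneity and monotonicity, PN = (RR − 1) / RR = 1 − 1/RR.
PN = (7.62 − 1) / 7.62 = 6.62 / 7.62 ≈ 0.8688

PN ≈ 0.869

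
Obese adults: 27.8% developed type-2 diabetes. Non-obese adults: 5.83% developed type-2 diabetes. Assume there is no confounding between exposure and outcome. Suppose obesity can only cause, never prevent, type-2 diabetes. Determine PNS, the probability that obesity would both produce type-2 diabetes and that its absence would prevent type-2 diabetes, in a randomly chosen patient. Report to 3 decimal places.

p₁ = 0.278, p₀ = 0.0583.
Under exogeneity and monotonicity, PNS = p₁ − p₀.
PNS = 0.278 − 0.0583 = 0.2197

PNS ≈ 0.220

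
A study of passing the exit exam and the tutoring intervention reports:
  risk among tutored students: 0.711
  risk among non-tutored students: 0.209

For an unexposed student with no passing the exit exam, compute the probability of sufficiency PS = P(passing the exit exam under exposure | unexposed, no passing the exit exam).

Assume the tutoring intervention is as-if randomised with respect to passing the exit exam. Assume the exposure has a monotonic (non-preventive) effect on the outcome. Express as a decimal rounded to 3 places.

PS ≈ 0.635

Let p₁ = 0.711, p₀ = 0.209.
Under exogeneity and monotonicity, PS = (p₁ − p₀) / (1 − p₀).
PS = (0.711 − 0.209) / (1 − 0.209) = 0.502 / 0.791 ≈ 0.6346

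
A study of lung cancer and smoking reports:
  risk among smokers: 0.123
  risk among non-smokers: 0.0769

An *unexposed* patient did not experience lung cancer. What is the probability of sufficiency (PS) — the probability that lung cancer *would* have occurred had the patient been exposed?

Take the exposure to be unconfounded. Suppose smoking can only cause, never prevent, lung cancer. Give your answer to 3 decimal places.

Let p₁ = 0.123, p₀ = 0.0769.
Under exogeneity and monotonicity, PS = (p₁ − p₀) / (1 − p₀).
PS = (0.123 − 0.0769) / (1 − 0.0769) = 0.0461 / 0.9231 ≈ 0.0499

PS ≈ 0.050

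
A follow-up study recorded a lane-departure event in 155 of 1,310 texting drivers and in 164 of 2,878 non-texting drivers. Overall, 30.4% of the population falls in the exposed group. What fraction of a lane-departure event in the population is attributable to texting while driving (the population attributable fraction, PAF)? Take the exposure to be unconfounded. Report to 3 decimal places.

p₁ = P(outcome | exposed) = 155/1310 = 0.11832
p₀ = P(outcome | unexposed) = 164/2878 = 0.056984
Overall risk P(Y=1) = π·p₁ + (1−π)·p₀ = 0.304×0.11832 + 0.696×0.056984 = 0.07563.
Under exogeneity, PAF = [P(Y=1) − p₀] / P(Y=1).
PAF = (0.07563 − 0.056984) / 0.07563 ≈ 0.2465

PAF ≈ 0.247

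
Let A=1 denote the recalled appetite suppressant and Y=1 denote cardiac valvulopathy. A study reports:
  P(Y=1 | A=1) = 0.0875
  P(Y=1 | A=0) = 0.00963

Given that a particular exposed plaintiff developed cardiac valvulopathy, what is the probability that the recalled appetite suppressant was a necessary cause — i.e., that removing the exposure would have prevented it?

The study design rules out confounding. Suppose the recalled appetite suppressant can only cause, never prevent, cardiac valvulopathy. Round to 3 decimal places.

PN ≈ 0.890

Let p₁ = 0.0875, p₀ = 0.00963.
Under exogeneity and monotonicity, PN = (p₁ − p₀) / p₁.
PN = (0.0875 − 0.00963) / 0.0875 = 0.07787 / 0.0875 ≈ 0.8899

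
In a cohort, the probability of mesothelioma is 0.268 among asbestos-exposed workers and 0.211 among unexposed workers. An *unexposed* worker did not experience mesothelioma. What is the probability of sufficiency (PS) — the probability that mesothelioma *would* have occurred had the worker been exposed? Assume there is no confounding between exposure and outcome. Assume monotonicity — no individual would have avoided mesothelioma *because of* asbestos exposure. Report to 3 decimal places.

Let p₁ = 0.268, p₀ = 0.211.
Under exogeneity and monotonicity, PS = (p₁ − p₀) / (1 − p₀).
PS = (0.268 − 0.211) / (1 − 0.211) = 0.057 / 0.789 ≈ 0.0722

PS ≈ 0.072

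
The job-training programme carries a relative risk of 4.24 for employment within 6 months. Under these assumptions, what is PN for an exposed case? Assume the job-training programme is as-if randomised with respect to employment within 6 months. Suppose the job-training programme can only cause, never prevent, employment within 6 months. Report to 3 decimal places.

Under exogeneity and monotonicity, PN = (RR − 1) / RR = 1 − 1/RR.
PN = (4.24 − 1) / 4.24 = 3.24 / 4.24 ≈ 0.7642

PN ≈ 0.764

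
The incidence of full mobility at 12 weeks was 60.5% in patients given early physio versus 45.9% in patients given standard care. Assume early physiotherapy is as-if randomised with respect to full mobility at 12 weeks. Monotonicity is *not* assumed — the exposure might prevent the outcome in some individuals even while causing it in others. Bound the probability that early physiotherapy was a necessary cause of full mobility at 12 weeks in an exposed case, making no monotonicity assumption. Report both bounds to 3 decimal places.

0.241 ≤ PN ≤ 0.894

p₁ = 0.605, p₀ = 0.459.
Under exogeneity alone the bounds on PN are max{0,(p₁−p₀)/p₁} ≤ PN ≤ min{1,(1−p₀)/p₁}.
  lower = (p₁ − p₀)/p₁ = 0.146 / 0.605 ≈ 0.2413
  upper = min{1, (1 − p₀)/p₁} = 0.541 / 0.605 ≈ 0.8942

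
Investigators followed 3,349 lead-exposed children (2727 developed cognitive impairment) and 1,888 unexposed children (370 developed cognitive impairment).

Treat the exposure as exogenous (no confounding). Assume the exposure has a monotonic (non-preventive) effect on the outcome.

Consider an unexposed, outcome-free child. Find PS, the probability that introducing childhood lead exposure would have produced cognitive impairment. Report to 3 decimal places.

PS ≈ 0.769

p₁ = P(outcome | exposed) = 2727/3349 = 0.81427
p₀ = P(outcome | unexposed) = 370/1888 = 0.19597
Under exogeneity and monotonicity, PS = (p₁ − p₀) / (1 − p₀).
PS = (0.81427 − 0.19597) / (1 − 0.19597) = 0.6183 / 0.80403 ≈ 0.7690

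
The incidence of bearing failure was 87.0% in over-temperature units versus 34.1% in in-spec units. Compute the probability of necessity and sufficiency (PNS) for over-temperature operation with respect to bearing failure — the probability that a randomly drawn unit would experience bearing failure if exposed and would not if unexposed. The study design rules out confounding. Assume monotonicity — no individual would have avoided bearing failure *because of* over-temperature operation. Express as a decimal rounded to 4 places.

p₁ = 0.87, p₀ = 0.341.
Under exogeneity and monotonicity, PNS = p₁ − p₀.
PNS = 0.87 − 0.341 = 0.529

PNS ≈ 0.5290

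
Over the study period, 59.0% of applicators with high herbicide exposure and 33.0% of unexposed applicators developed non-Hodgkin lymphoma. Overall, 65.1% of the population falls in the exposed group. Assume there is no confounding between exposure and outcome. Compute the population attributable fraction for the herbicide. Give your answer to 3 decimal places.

p₁ = 0.59, p₀ = 0.33.
Overall risk P(Y=1) = π·p₁ + (1−π)·p₀ = 0.651×0.59 + 0.349×0.33 = 0.49926.
Under exogeneity, PAF = [P(Y=1) − p₀] / P(Y=1).
PAF = (0.49926 − 0.33) / 0.49926 ≈ 0.3390

PAF ≈ 0.339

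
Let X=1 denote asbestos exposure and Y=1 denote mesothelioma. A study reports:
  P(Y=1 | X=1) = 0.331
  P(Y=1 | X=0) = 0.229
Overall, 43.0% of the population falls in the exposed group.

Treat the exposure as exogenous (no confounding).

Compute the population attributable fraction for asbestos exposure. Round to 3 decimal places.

Let p₁ = 0.331, p₀ = 0.229.
Overall risk P(Y=1) = π·p₁ + (1−π)·p₀ = 0.43×0.331 + 0.57×0.229 = 0.27286.
Under exogeneity, PAF = [P(Y=1) − p₀] / P(Y=1).
PAF = (0.27286 − 0.229) / 0.27286 ≈ 0.1607

PAF ≈ 0.161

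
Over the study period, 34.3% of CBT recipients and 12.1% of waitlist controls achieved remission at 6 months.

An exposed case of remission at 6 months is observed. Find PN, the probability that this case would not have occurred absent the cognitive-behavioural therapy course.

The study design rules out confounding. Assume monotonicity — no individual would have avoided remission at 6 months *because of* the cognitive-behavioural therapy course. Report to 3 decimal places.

p₁ = 0.343, p₀ = 0.121.
Under exogeneity and monotonicity, PN = (p₁ − p₀) / p₁.
PN = (0.343 − 0.121) / 0.343 = 0.222 / 0.343 ≈ 0.6472

PN ≈ 0.647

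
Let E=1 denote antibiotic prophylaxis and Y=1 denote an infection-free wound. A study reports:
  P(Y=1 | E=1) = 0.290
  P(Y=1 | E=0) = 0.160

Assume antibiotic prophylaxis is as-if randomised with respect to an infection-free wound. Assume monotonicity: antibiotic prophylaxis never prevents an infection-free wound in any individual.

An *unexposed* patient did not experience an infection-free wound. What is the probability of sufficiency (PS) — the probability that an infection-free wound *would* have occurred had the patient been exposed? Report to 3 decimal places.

Let p₁ = 0.29, p₀ = 0.16.
Under exogeneity and monotonicity, PS = (p₁ − p₀) / (1 − p₀).
PS = (0.29 − 0.16) / (1 − 0.16) = 0.13 / 0.84 ≈ 0.1548

PS ≈ 0.155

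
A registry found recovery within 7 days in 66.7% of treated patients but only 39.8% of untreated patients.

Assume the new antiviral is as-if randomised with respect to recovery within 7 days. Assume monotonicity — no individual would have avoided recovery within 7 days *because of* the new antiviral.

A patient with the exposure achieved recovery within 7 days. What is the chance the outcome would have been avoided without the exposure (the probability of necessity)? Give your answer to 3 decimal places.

PN ≈ 0.403

p₁ = 0.667, p₀ = 0.398.
Under exogeneity and monotonicity, PN = (p₁ − p₀) / p₁.
PN = (0.667 − 0.398) / 0.667 = 0.269 / 0.667 ≈ 0.4033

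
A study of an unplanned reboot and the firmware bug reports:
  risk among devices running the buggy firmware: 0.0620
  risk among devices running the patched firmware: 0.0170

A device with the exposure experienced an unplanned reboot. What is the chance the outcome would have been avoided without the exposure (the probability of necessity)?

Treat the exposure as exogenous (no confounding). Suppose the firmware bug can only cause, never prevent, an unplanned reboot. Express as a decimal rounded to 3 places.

PN ≈ 0.726

Let p₁ = 0.062, p₀ = 0.017.
Under exogeneity and monotonicity, PN = (p₁ − p₀) / p₁.
PN = (0.062 − 0.017) / 0.062 = 0.045 / 0.062 ≈ 0.7258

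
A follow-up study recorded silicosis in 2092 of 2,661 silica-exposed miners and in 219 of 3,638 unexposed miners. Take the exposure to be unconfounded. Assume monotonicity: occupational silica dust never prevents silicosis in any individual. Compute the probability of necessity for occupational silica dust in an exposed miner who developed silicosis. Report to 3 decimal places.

p₁ = P(outcome | exposed) = 2092/2661 = 0.78617
p₀ = P(outcome | unexposed) = 219/3638 = 0.060198
Under exogeneity and monotonicity, PN = (p₁ − p₀) / p₁.
PN = (0.78617 − 0.060198) / 0.78617 = 0.72597 / 0.78617 ≈ 0.9234

PN ≈ 0.923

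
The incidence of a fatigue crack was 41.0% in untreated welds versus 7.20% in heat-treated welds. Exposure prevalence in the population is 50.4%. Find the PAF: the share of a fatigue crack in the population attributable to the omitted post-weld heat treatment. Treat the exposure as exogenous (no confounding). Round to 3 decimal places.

PAF ≈ 0.703

p₁ = 0.41, p₀ = 0.072.
Overall risk P(Y=1) = π·p₁ + (1−π)·p₀ = 0.504×0.41 + 0.496×0.072 = 0.24235.
Under exogeneity, PAF = [P(Y=1) − p₀] / P(Y=1).
PAF = (0.24235 − 0.072) / 0.24235 ≈ 0.7029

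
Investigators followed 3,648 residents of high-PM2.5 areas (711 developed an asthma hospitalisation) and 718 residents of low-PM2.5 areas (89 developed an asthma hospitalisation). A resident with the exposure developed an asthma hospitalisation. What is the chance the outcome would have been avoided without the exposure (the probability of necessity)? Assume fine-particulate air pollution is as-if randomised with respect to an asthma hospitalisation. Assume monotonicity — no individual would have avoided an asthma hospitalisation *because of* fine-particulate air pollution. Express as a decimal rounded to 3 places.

PN ≈ 0.364

p₁ = P(outcome | exposed) = 711/3648 = 0.1949
p₀ = P(outcome | unexposed) = 89/718 = 0.12396
Under exogeneity and monotonicity, PN = (p₁ − p₀) / p₁.
PN = (0.1949 − 0.12396) / 0.1949 = 0.070946 / 0.1949 ≈ 0.3640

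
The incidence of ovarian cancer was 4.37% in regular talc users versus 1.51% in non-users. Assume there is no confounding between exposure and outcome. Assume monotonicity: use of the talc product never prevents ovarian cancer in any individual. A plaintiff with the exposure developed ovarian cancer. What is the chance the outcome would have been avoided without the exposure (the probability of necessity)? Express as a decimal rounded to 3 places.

PN ≈ 0.654

p₁ = 0.0437, p₀ = 0.0151.
Under exogeneity and monotonicity, PN = (p₁ − p₀) / p₁.
PN = (0.0437 − 0.0151) / 0.0437 = 0.0286 / 0.0437 ≈ 0.6545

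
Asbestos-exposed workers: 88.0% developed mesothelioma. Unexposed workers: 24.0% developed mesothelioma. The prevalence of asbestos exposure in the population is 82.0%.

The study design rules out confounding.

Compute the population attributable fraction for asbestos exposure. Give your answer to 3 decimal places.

p₁ = 0.88, p₀ = 0.24.
Overall risk P(Y=1) = π·p₁ + (1−π)·p₀ = 0.82×0.88 + 0.18×0.24 = 0.7648.
Under exogeneity, PAF = [P(Y=1) − p₀] / P(Y=1).
PAF = (0.7648 − 0.24) / 0.7648 ≈ 0.6862

PAF ≈ 0.686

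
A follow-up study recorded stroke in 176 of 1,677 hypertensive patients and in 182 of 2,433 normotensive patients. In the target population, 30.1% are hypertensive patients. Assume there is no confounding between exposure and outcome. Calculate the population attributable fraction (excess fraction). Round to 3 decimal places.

p₁ = P(outcome | exposed) = 176/1677 = 0.10495
p₀ = P(outcome | unexposed) = 182/2433 = 0.074805
Overall risk P(Y=1) = π·p₁ + (1−π)·p₀ = 0.301×0.10495 + 0.699×0.074805 = 0.083878.
Under exogeneity, PAF = [P(Y=1) − p₀] / P(Y=1).
PAF = (0.083878 − 0.074805) / 0.083878 ≈ 0.1082

PAF ≈ 0.108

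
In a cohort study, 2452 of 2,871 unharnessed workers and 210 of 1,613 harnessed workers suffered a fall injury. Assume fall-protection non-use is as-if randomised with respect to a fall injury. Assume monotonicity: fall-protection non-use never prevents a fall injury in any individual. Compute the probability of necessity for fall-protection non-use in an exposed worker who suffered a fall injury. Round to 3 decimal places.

PN ≈ 0.848

p₁ = P(outcome | exposed) = 2452/2871 = 0.85406
p₀ = P(outcome | unexposed) = 210/1613 = 0.13019
Under exogeneity and monotonicity, PN = (p₁ − p₀) / p₁.
PN = (0.85406 − 0.13019) / 0.85406 = 0.72387 / 0.85406 ≈ 0.8476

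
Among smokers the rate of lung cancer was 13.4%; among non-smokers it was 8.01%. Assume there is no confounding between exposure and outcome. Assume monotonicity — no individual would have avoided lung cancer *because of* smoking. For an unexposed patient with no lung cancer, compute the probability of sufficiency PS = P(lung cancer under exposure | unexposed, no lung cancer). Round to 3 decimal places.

PS ≈ 0.059

p₁ = 0.134, p₀ = 0.0801.
Under exogeneity and monotonicity, PS = (p₁ − p₀) / (1 − p₀).
PS = (0.134 − 0.0801) / (1 − 0.0801) = 0.0539 / 0.9199 ≈ 0.0586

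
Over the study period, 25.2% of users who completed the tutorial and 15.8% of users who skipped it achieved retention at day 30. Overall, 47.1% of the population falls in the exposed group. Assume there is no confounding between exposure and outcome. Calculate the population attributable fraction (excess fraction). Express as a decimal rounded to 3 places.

PAF ≈ 0.219

p₁ = 0.252, p₀ = 0.158.
Overall risk P(Y=1) = π·p₁ + (1−π)·p₀ = 0.471×0.252 + 0.529×0.158 = 0.20227.
Under exogeneity, PAF = [P(Y=1) − p₀] / P(Y=1).
PAF = (0.20227 − 0.158) / 0.20227 ≈ 0.2189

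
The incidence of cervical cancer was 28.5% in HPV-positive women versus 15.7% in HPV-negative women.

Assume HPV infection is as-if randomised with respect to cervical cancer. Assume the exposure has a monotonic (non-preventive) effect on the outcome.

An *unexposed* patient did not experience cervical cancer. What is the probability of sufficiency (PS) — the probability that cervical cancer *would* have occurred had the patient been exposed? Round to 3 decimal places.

p₁ = 0.285, p₀ = 0.157.
Under exogeneity and monotonicity, PS = (p₁ − p₀) / (1 − p₀).
PS = (0.285 − 0.157) / (1 − 0.157) = 0.128 / 0.843 ≈ 0.1518

PS ≈ 0.152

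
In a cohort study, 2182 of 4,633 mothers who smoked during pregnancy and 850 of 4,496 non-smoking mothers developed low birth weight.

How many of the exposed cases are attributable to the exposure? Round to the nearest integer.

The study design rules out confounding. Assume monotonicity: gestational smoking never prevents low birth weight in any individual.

p₁ = P(outcome | exposed) = 2182/4633 = 0.47097
p₀ = P(outcome | unexposed) = 850/4496 = 0.18906
PN = (p₁ − p₀)/p₁ = (0.47097 − 0.18906) / 0.47097 ≈ 0.59858.
Attributable cases ≈ PN × (exposed cases) = 0.59858 × 2182 ≈ 1306.10.

about 1306 cases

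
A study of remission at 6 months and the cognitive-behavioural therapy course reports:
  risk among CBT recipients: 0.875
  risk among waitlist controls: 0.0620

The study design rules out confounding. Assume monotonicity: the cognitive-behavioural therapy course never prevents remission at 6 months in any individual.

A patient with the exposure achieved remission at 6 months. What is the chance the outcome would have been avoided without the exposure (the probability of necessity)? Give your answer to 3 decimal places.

Let p₁ = 0.875, p₀ = 0.062.
Under exogeneity and monotonicity, PN = (p₁ − p₀) / p₁.
PN = (0.875 − 0.062) / 0.875 = 0.813 / 0.875 ≈ 0.9291

PN ≈ 0.929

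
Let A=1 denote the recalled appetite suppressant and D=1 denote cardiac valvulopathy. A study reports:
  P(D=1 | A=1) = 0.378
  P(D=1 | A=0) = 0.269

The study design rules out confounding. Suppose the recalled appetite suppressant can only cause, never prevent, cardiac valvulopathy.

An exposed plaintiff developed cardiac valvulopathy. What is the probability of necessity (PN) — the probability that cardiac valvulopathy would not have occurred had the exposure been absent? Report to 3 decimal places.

Let p₁ = 0.378, p₀ = 0.269.
Under exogeneity and monotonicity, PN = (p₁ − p₀) / p₁.
PN = (0.378 − 0.269) / 0.378 = 0.109 / 0.378 ≈ 0.2884

PN ≈ 0.288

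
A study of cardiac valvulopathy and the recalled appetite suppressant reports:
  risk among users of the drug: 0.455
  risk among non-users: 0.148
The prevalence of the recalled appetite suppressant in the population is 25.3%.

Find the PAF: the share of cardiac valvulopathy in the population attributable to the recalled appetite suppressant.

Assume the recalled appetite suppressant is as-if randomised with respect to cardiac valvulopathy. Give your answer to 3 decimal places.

Let p₁ = 0.455, p₀ = 0.148.
Overall risk P(Y=1) = π·p₁ + (1−π)·p₀ = 0.253×0.455 + 0.747×0.148 = 0.22567.
Under exogeneity, PAF = [P(Y=1) − p₀] / P(Y=1).
PAF = (0.22567 − 0.148) / 0.22567 ≈ 0.3442

PAF ≈ 0.344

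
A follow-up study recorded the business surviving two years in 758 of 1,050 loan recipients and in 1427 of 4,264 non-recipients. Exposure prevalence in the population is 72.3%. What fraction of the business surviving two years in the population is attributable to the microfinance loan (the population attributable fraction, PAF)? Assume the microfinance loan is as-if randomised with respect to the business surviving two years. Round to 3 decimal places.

p₁ = P(outcome | exposed) = 758/1050 = 0.7219
p₀ = P(outcome | unexposed) = 1427/4264 = 0.33466
Overall risk P(Y=1) = π·p₁ + (1−π)·p₀ = 0.723×0.7219 + 0.277×0.33466 = 0.61464.
Under exogeneity, PAF = [P(Y=1) − p₀] / P(Y=1).
PAF = (0.61464 − 0.33466) / 0.61464 ≈ 0.4555

PAF ≈ 0.456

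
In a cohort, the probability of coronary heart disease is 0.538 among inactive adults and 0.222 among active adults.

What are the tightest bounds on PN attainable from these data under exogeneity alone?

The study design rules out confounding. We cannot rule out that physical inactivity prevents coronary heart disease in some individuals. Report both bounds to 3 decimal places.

0.587 ≤ PN ≤ 1.000

Let p₁ = 0.538, p₀ = 0.222.
Under exogeneity alone the bounds on PN are max{0,(p₁−p₀)/p₁} ≤ PN ≤ min{1,(1−p₀)/p₁}.
  lower = (p₁ − p₀)/p₁ = 0.316 / 0.538 ≈ 0.5874
  upper = min{1, (1 − p₀)/p₁} = 0.778 / 0.538 ≈ 1.4461 → capped at 1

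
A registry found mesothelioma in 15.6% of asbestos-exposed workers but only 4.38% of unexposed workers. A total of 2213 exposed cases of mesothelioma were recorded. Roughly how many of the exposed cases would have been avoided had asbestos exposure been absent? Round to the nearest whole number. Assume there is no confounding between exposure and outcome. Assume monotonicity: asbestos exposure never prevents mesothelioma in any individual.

p₁ = 0.156, p₀ = 0.0438.
PN = (p₁ − p₀)/p₁ = (0.156 − 0.0438) / 0.156 ≈ 0.71923.
Attributable cases ≈ PN × (exposed cases) = 0.71923 × 2213 ≈ 1591.66.

about 1592 cases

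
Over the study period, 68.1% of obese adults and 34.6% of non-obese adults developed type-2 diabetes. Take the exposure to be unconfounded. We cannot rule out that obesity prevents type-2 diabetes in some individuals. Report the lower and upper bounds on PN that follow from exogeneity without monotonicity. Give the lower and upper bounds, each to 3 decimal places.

p₁ = 0.681, p₀ = 0.346.
Under exogeneity alone the bounds on PN are max{0,(p₁−p₀)/p₁} ≤ PN ≤ min{1,(1−p₀)/p₁}.
  lower = (p₁ − p₀)/p₁ = 0.335 / 0.681 ≈ 0.4919
  upper = min{1, (1 − p₀)/p₁} = 0.654 / 0.681 ≈ 0.9604

0.492 ≤ PN ≤ 0.960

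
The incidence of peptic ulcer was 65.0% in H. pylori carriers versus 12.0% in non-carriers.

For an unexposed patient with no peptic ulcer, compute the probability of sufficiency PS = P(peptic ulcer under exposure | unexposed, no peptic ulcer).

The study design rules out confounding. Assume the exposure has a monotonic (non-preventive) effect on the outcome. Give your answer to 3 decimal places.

PS ≈ 0.602

p₁ = 0.65, p₀ = 0.12.
Under exogeneity and monotonicity, PS = (p₁ − p₀) / (1 − p₀).
PS = (0.65 − 0.12) / (1 − 0.12) = 0.53 / 0.88 ≈ 0.6023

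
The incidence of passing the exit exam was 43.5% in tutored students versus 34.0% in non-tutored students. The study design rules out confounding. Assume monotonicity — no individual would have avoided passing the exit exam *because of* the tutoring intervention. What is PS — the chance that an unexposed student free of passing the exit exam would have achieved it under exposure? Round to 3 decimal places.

PS ≈ 0.144

p₁ = 0.435, p₀ = 0.34.
Under exogeneity and monotonicity, PS = (p₁ − p₀) / (1 − p₀).
PS = (0.435 − 0.34) / (1 − 0.34) = 0.095 / 0.66 ≈ 0.1439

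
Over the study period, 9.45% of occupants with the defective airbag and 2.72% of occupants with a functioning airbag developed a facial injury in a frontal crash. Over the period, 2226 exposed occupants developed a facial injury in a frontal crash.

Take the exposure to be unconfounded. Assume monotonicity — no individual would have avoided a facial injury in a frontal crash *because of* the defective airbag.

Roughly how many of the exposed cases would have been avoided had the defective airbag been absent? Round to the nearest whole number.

p₁ = 0.0945, p₀ = 0.0272.
PN = (p₁ − p₀)/p₁ = (0.0945 − 0.0272) / 0.0945 ≈ 0.71217.
Attributable cases ≈ PN × (exposed cases) = 0.71217 × 2226 ≈ 1585.29.

about 1585 cases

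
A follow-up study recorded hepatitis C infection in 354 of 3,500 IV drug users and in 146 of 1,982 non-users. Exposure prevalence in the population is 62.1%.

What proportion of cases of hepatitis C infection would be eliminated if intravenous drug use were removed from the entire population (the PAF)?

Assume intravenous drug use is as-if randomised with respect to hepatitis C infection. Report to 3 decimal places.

p₁ = P(outcome | exposed) = 354/3500 = 0.10114
p₀ = P(outcome | unexposed) = 146/1982 = 0.073663
Overall risk P(Y=1) = π·p₁ + (1−π)·p₀ = 0.621×0.10114 + 0.379×0.073663 = 0.090728.
Under exogeneity, PAF = [P(Y=1) − p₀] / P(Y=1).
PAF = (0.090728 − 0.073663) / 0.090728 ≈ 0.1881

PAF ≈ 0.188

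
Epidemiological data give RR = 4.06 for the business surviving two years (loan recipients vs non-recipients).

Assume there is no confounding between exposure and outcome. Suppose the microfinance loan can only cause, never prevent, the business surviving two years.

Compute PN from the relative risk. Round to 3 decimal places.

PN ≈ 0.754

Under exogeneity and monotonicity, PN = (RR − 1) / RR = 1 − 1/RR.
PN = (4.06 − 1) / 4.06 = 3.06 / 4.06 ≈ 0.7537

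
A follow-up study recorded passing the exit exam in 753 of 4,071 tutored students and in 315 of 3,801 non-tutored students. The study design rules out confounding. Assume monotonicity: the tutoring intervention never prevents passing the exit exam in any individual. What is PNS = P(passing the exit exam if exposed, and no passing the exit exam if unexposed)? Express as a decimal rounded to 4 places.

p₁ = P(outcome | exposed) = 753/4071 = 0.18497
p₀ = P(outcome | unexposed) = 315/3801 = 0.082873
Under exogeneity and monotonicity, PNS = p₁ − p₀.
PNS = 0.18497 − 0.082873 = 0.10209

PNS ≈ 0.1021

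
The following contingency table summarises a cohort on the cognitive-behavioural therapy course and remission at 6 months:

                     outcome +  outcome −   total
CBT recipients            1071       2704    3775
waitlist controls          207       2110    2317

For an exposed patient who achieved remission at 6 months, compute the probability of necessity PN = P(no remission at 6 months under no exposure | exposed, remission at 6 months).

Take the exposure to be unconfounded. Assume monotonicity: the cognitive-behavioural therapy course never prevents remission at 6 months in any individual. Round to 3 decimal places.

p₁ = P(outcome | exposed) = 1071/3775 = 0.28371
p₀ = P(outcome | unexposed) = 207/2317 = 0.08934
Under exogeneity and monotonicity, PN = (p₁ − p₀)/p₁.
PN = (0.28371 − 0.08934) / 0.28371 ≈ 0.6851

PN ≈ 0.685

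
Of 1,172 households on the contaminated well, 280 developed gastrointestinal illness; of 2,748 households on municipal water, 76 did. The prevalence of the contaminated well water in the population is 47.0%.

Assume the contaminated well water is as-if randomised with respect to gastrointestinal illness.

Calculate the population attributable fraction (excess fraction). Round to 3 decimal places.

PAF ≈ 0.782

p₁ = P(outcome | exposed) = 280/1172 = 0.23891
p₀ = P(outcome | unexposed) = 76/2748 = 0.027656
Overall risk P(Y=1) = π·p₁ + (1−π)·p₀ = 0.47×0.23891 + 0.53×0.027656 = 0.12694.
Under exogeneity, PAF = [P(Y=1) − p₀] / P(Y=1).
PAF = (0.12694 − 0.027656) / 0.12694 ≈ 0.7821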